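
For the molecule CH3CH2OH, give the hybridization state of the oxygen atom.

The oxygen atom has 2 σ bonds and 2 lone pairs: steric number 4 → sp3.

sp^3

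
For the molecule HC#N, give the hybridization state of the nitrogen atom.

The nitrogen atom — 1 σ bond and 1 lone pair, plus two π bonds. Steric number 2, so sp.

sp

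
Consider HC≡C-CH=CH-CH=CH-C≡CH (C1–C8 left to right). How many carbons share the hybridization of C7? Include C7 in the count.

4

C7 is sp (two π bonds).
C1: sp ✓
C2: sp ✓
C3: sp2
C4: sp2
C5: sp2
C6: sp2
C7: sp ✓
C8: sp ✓
4 carbons are sp.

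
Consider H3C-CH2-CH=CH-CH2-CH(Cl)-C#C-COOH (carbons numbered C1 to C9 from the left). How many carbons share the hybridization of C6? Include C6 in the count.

C6 is sp3 (only σ bonds).
C1: sp3 ✓
C2: sp3 ✓
C3: sp2
C4: sp2
C5: sp3 ✓
C6: sp3 ✓
C7: sp
C8: sp
C9: sp2
4 carbons are sp3.

4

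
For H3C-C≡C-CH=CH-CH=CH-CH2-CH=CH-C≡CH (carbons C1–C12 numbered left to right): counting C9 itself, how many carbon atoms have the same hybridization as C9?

6

C9 is sp2 (one π bond).
C1: sp3
C2: sp
C3: sp
C4: sp2 ✓
C5: sp2 ✓
C6: sp2 ✓
C7: sp2 ✓
C8: sp3
C9: sp2 ✓
C10: sp2 ✓
C11: sp
C12: sp
6 carbons are sp2.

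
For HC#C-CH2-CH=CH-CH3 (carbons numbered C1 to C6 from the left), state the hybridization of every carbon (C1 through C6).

C1 sp, C2 sp, C3 sp3, C4 sp2, C5 sp2, C6 sp3

C1 — 2 σ bonds, plus two π bonds. Steric number 2, so sp.
C2 (2 σ bonds, plus two π bonds) has steric number 2: sp.
C3 carries 4 σ bonds, giving a steric number of 4, so it is sp3.
C4 has 3 σ bonds, plus one π bond: steric number 3 → sp2.
C5 has 3 σ bonds, plus one π bond: steric number 3 → sp2.
C6 carries 4 σ bonds, giving a steric number of 4, so it is sp3.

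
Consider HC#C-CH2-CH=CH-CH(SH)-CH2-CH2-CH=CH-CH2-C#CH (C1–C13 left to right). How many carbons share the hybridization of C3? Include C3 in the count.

C3 is sp3 (only σ bonds).
C1: sp
C2: sp
C3: sp3 ✓
C4: sp2
C5: sp2
C6: sp3 ✓
C7: sp3 ✓
C8: sp3 ✓
C9: sp2
C10: sp2
C11: sp3 ✓
C12: sp
C13: sp
5 carbons are sp3.

5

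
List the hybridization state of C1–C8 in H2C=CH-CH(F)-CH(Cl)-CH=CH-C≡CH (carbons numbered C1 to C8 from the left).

C1 (3 σ bonds, plus one π bond) has steric number 3: sp2.
C2 is sp2: 3 σ bonds, plus one π bond, 3 electron-density regions.
C3: 4 σ bonds — 4 electron domains, sp3.
C4 has 4 σ bonds: steric number 4 → sp3.
C5: 3 σ bonds, plus one π bond; 3 regions of electron density → sp2.
C6: 3 σ bonds, plus one π bond — 3 electron domains, sp2.
C7 has 2 σ bonds, plus two π bonds: steric number 2 → sp.
C8 is sp: 2 σ bonds, plus two π bonds, 2 electron-density regions.

C1 sp2, C2 sp2, C3 sp3, C4 sp3, C5 sp2, C6 sp2, C7 sp, C8 sp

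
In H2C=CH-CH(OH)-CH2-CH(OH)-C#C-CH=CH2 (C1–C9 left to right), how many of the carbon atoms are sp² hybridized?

4

C1: sp2 ✓
C2: sp2 ✓
C3: sp3
C4: sp3
C5: sp3
C6: sp
C7: sp
C8: sp2 ✓
C9: sp2 ✓
C1, C2, C8, C9 → 4 sp2 carbons.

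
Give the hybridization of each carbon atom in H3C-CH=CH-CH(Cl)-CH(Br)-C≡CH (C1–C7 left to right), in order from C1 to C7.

C1 is sp3: 4 σ bonds, 4 electron-density regions.
C2 — 3 σ bonds, plus one π bond. Steric number 3, so sp2.
C3: 3 σ bonds, plus one π bond; 3 regions of electron density → sp2.
C4: 4 σ bonds; 4 regions of electron density → sp3.
C5 carries 4 σ bonds, giving a steric number of 4, so it is sp3.
C6 — 2 σ bonds, plus two π bonds. Steric number 2, so sp.
C7 has 2 σ bonds, plus two π bonds: steric number 2 → sp.

C1 sp3, C2 sp2, C3 sp2, C4 sp3, C5 sp3, C6 sp, C7 sp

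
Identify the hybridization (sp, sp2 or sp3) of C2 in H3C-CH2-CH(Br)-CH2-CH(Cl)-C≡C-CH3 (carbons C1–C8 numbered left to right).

sp^3

C2 is sp3: 4 σ bonds, 4 electron-density regions.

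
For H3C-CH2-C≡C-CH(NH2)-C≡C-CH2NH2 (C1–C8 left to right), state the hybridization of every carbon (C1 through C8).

C1 carries 4 σ bonds, giving a steric number of 4, so it is sp3.
C2 has 4 σ bonds: steric number 4 → sp3.
C3 — 2 σ bonds, plus two π bonds. Steric number 2, so sp.
C4: 2 σ bonds, plus two π bonds; 2 regions of electron density → sp.
C5 has 4 σ bonds: steric number 4 → sp3.
C6: 2 σ bonds, plus two π bonds — 2 electron domains, sp.
C7 is sp: 2 σ bonds, plus two π bonds, 2 electron-density regions.
C8 is sp3: 4 σ bonds, 4 electron-density regions.

C1 sp3, C2 sp3, C3 sp, C4 sp, C5 sp3, C6 sp, C7 sp, C8 sp3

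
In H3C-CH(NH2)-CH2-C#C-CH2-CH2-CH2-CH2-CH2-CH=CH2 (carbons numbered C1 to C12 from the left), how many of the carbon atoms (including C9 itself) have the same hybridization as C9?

8

C9 is sp3 (only σ bonds).
C1: sp3 ✓
C2: sp3 ✓
C3: sp3 ✓
C4: sp
C5: sp
C6: sp3 ✓
C7: sp3 ✓
C8: sp3 ✓
C9: sp3 ✓
C10: sp3 ✓
C11: sp2
C12: sp2
8 carbons are sp3.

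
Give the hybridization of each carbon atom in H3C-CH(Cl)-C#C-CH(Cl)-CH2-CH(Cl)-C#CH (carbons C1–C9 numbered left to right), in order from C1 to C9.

C1 sp3, C2 sp3, C3 sp, C4 sp, C5 sp3, C6 sp3, C7 sp3, C8 sp, C9 sp

C1 carries 4 σ bonds, giving a steric number of 4, so it is sp3.
C2 — 4 σ bonds. Steric number 4, so sp3.
C3 carries 2 σ bonds, plus two π bonds, giving a steric number of 2, so it is sp.
C4: 2 σ bonds, plus two π bonds; 2 regions of electron density → sp.
C5 is sp3: 4 σ bonds, 4 electron-density regions.
C6 (4 σ bonds) has steric number 4: sp3.
C7 is sp3: 4 σ bonds, 4 electron-density regions.
C8 (2 σ bonds, plus two π bonds) has steric number 2: sp.
C9 — 2 σ bonds, plus two π bonds. Steric number 2, so sp.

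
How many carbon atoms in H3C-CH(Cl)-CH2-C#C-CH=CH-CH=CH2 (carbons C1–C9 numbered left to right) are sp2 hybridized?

C1: sp3
C2: sp3
C3: sp3
C4: sp
C5: sp
C6: sp2 ✓
C7: sp2 ✓
C8: sp2 ✓
C9: sp2 ✓
C6, C7, C8, C9 → 4 sp2 carbons.

4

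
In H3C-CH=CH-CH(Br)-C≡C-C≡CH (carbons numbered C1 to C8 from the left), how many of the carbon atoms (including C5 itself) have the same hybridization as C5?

4

C5 is sp (two π bonds).
C1: sp3
C2: sp2
C3: sp2
C4: sp3
C5: sp ✓
C6: sp ✓
C7: sp ✓
C8: sp ✓
4 carbons are sp.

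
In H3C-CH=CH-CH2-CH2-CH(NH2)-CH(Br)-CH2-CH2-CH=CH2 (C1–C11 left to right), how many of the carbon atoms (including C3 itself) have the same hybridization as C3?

C3 is sp2 (one π bond).
C1: sp3
C2: sp2 ✓
C3: sp2 ✓
C4: sp3
C5: sp3
C6: sp3
C7: sp3
C8: sp3
C9: sp3
C10: sp2 ✓
C11: sp2 ✓
4 carbons are sp2.

4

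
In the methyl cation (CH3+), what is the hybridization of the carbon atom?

Three σ bonds to H, empty p orbital → sp2, trigonal planar.

sp²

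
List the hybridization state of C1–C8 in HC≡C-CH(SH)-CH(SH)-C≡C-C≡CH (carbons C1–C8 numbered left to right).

C1 sp, C2 sp, C3 sp3, C4 sp3, C5 sp, C6 sp, C7 sp, C8 sp

C1 — 2 σ bonds, plus two π bonds. Steric number 2, so sp.
C2: 2 σ bonds, plus two π bonds; 2 regions of electron density → sp.
C3 is sp3: 4 σ bonds, 4 electron-density regions.
C4: 4 σ bonds; 4 regions of electron density → sp3.
C5: 2 σ bonds, plus two π bonds — 2 electron domains, sp.
C6 carries 2 σ bonds, plus two π bonds, giving a steric number of 2, so it is sp.
C7 is sp: 2 σ bonds, plus two π bonds, 2 electron-density regions.
C8 (2 σ bonds, plus two π bonds) has steric number 2: sp.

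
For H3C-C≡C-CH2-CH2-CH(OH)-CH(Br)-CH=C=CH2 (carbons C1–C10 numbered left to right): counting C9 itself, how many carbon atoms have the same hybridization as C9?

3

C9 is sp (two π bonds).
C1: sp3
C2: sp ✓
C3: sp ✓
C4: sp3
C5: sp3
C6: sp3
C7: sp3
C8: sp2
C9: sp ✓
C10: sp2
3 carbons are sp.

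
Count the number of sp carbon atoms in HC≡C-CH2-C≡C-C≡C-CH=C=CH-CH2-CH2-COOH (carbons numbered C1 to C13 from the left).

C1: sp ✓
C2: sp ✓
C3: sp3
C4: sp ✓
C5: sp ✓
C6: sp ✓
C7: sp ✓
C8: sp2
C9: sp ✓
C10: sp2
C11: sp3
C12: sp3
C13: sp2
C1, C2, C4, C5, C6, C7, C9 → 7 sp carbons.

7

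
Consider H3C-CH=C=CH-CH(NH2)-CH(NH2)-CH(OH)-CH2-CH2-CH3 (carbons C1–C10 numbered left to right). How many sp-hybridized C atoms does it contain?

C1: sp3
C2: sp2
C3: sp ✓
C4: sp2
C5: sp3
C6: sp3
C7: sp3
C8: sp3
C9: sp3
C10: sp3
C3 → 1 sp carbon.

1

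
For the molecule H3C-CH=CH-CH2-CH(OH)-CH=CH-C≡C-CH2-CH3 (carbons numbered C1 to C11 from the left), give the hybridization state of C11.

sp^3

C11: 4 σ bonds; 4 regions of electron density → sp3.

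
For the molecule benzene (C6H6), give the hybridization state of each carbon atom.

Every ring carbon has three σ bonds and contributes one p electron to the aromatic π system.

sp2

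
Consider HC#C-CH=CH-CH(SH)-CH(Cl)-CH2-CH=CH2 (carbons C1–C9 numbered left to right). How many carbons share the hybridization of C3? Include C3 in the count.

4

C3 is sp2 (one π bond).
C1: sp
C2: sp
C3: sp2 ✓
C4: sp2 ✓
C5: sp3
C6: sp3
C7: sp3
C8: sp2 ✓
C9: sp2 ✓
4 carbons are sp2.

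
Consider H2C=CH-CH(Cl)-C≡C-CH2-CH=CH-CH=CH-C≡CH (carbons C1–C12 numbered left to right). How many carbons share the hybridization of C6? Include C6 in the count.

C6 is sp3 (only σ bonds).
C1: sp2
C2: sp2
C3: sp3 ✓
C4: sp
C5: sp
C6: sp3 ✓
C7: sp2
C8: sp2
C9: sp2
C10: sp2
C11: sp
C12: sp
2 carbons are sp3.

2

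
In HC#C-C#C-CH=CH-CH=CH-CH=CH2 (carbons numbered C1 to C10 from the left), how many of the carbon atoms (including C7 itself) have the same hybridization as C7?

C7 is sp2 (one π bond).
C1: sp
C2: sp
C3: sp
C4: sp
C5: sp2 ✓
C6: sp2 ✓
C7: sp2 ✓
C8: sp2 ✓
C9: sp2 ✓
C10: sp2 ✓
6 carbons are sp2.

6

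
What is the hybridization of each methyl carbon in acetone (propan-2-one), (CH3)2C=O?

sp3

Each methyl carbon: 4 σ bonds — 4 electron domains, sp3.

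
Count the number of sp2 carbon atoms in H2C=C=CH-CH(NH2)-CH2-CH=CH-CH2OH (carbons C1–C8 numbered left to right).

C1: sp2 ✓
C2: sp
C3: sp2 ✓
C4: sp3
C5: sp3
C6: sp2 ✓
C7: sp2 ✓
C8: sp3
C1, C3, C6, C7 → 4 sp2 carbons.

4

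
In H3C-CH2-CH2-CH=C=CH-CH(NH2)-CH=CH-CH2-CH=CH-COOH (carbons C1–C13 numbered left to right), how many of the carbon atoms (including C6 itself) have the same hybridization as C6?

7

C6 is sp2 (one π bond).
C1: sp3
C2: sp3
C3: sp3
C4: sp2 ✓
C5: sp
C6: sp2 ✓
C7: sp3
C8: sp2 ✓
C9: sp2 ✓
C10: sp3
C11: sp2 ✓
C12: sp2 ✓
C13: sp2 ✓
7 carbons are sp2.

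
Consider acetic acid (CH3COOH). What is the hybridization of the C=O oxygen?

The C=O oxygen: 1 σ bond and 2 lone pairs, plus one π bond — 3 electron domains, sp2.

sp^2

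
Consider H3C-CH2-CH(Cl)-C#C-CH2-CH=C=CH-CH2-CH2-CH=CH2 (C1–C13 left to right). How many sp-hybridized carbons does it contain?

3

C1: sp3
C2: sp3
C3: sp3
C4: sp ✓
C5: sp ✓
C6: sp3
C7: sp2
C8: sp ✓
C9: sp2
C10: sp3
C11: sp3
C12: sp2
C13: sp2
C4, C5, C8 → 3 sp carbons.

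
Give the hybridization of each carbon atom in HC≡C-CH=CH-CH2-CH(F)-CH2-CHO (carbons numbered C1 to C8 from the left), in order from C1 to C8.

C1 — 2 σ bonds, plus two π bonds. Steric number 2, so sp.
C2: 2 σ bonds, plus two π bonds — 2 electron domains, sp.
C3 has 3 σ bonds, plus one π bond: steric number 3 → sp2.
C4 carries 3 σ bonds, plus one π bond, giving a steric number of 3, so it is sp2.
C5 — 4 σ bonds. Steric number 4, so sp3.
C6: 4 σ bonds; 4 regions of electron density → sp3.
C7: 4 σ bonds; 4 regions of electron density → sp3.
C8 (3 σ bonds, plus one π bond) has steric number 3: sp2.

C1 sp, C2 sp, C3 sp2, C4 sp2, C5 sp3, C6 sp3, C7 sp3, C8 sp2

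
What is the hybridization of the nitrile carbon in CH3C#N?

The nitrile carbon — 2 σ bonds, plus two π bonds. Steric number 2, so sp.

sp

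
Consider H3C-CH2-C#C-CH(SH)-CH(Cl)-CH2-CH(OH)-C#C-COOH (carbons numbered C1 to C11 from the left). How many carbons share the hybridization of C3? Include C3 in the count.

4

C3 is sp (two π bonds).
C1: sp3
C2: sp3
C3: sp ✓
C4: sp ✓
C5: sp3
C6: sp3
C7: sp3
C8: sp3
C9: sp ✓
C10: sp ✓
C11: sp2
4 carbons are sp.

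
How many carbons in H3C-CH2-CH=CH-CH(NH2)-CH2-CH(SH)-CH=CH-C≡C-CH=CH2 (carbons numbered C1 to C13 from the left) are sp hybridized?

C1: sp3
C2: sp3
C3: sp2
C4: sp2
C5: sp3
C6: sp3
C7: sp3
C8: sp2
C9: sp2
C10: sp ✓
C11: sp ✓
C12: sp2
C13: sp2
C10, C11 → 2 sp carbons.

2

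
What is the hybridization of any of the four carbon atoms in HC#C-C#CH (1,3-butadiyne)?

Every carbon is part of a C≡C triple bond: two σ regions → sp.

sp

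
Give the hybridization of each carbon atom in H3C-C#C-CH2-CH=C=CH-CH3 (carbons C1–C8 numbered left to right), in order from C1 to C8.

C1 (4 σ bonds) has steric number 4: sp3.
C2: 2 σ bonds, plus two π bonds — 2 electron domains, sp.
C3 carries 2 σ bonds, plus two π bonds, giving a steric number of 2, so it is sp.
C4 (4 σ bonds) has steric number 4: sp3.
C5 has 3 σ bonds, plus one π bond: steric number 3 → sp2.
C6 carries 2 σ bonds, plus two π bonds, giving a steric number of 2, so it is sp.
C7: 3 σ bonds, plus one π bond; 3 regions of electron density → sp2.
C8 (4 σ bonds) has steric number 4: sp3.

C1 sp3, C2 sp, C3 sp, C4 sp3, C5 sp2, C6 sp, C7 sp2, C8 sp3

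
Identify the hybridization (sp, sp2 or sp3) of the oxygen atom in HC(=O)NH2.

sp²

The oxygen atom: 1 σ bond and 2 lone pairs, plus one π bond; 3 regions of electron density → sp2.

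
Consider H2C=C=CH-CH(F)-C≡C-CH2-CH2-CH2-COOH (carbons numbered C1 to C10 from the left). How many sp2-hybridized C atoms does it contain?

C1: sp2 ✓
C2: sp
C3: sp2 ✓
C4: sp3
C5: sp
C6: sp
C7: sp3
C8: sp3
C9: sp3
C10: sp2 ✓
C1, C3, C10 → 3 sp2 carbons.

3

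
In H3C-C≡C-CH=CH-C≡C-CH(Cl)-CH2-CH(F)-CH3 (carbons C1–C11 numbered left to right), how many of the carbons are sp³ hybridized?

5

C1: sp3 ✓
C2: sp
C3: sp
C4: sp2
C5: sp2
C6: sp
C7: sp
C8: sp3 ✓
C9: sp3 ✓
C10: sp3 ✓
C11: sp3 ✓
C1, C8, C9, C10, C11 → 5 sp3 carbons.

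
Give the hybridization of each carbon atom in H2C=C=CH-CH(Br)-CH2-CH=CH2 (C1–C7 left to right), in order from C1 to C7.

C1 sp2, C2 sp, C3 sp2, C4 sp3, C5 sp3, C6 sp2, C7 sp2

C1: 3 σ bonds, plus one π bond — 3 electron domains, sp2.
C2 has 2 σ bonds, plus two π bonds: steric number 2 → sp.
C3 has 3 σ bonds, plus one π bond: steric number 3 → sp2.
C4: 4 σ bonds; 4 regions of electron density → sp3.
C5 (4 σ bonds) has steric number 4: sp3.
C6 is sp2: 3 σ bonds, plus one π bond, 3 electron-density regions.
C7 (3 σ bonds, plus one π bond) has steric number 3: sp2.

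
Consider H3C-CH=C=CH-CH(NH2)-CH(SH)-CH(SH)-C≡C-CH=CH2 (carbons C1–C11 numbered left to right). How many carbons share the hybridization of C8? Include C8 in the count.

3

C8 is sp (two π bonds).
C1: sp3
C2: sp2
C3: sp ✓
C4: sp2
C5: sp3
C6: sp3
C7: sp3
C8: sp ✓
C9: sp ✓
C10: sp2
C11: sp2
3 carbons are sp.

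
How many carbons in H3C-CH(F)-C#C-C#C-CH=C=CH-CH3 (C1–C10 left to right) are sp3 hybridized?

C1: sp3 ✓
C2: sp3 ✓
C3: sp
C4: sp
C5: sp
C6: sp
C7: sp2
C8: sp
C9: sp2
C10: sp3 ✓
C1, C2, C10 → 3 sp3 carbons.

3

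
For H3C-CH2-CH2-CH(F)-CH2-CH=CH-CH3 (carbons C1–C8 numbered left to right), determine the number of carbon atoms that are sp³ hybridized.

6

C1: sp3 ✓
C2: sp3 ✓
C3: sp3 ✓
C4: sp3 ✓
C5: sp3 ✓
C6: sp2
C7: sp2
C8: sp3 ✓
C1, C2, C3, C4, C5, C8 → 6 sp3 carbons.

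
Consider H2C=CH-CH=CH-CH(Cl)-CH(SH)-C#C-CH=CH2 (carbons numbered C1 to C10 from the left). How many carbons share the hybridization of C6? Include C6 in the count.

C6 is sp3 (only σ bonds).
C1: sp2
C2: sp2
C3: sp2
C4: sp2
C5: sp3 ✓
C6: sp3 ✓
C7: sp
C8: sp
C9: sp2
C10: sp2
2 carbons are sp3.

2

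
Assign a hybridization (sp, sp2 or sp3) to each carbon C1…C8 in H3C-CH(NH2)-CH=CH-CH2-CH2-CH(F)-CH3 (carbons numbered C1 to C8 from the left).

C1 sp3, C2 sp3, C3 sp2, C4 sp2, C5 sp3, C6 sp3, C7 sp3, C8 sp3

C1 (4 σ bonds) has steric number 4: sp3.
C2 has 4 σ bonds: steric number 4 → sp3.
C3 is sp2: 3 σ bonds, plus one π bond, 3 electron-density regions.
C4 (3 σ bonds, plus one π bond) has steric number 3: sp2.
C5 carries 4 σ bonds, giving a steric number of 4, so it is sp3.
C6 carries 4 σ bonds, giving a steric number of 4, so it is sp3.
C7 has 4 σ bonds: steric number 4 → sp3.
C8 is sp3: 4 σ bonds, 4 electron-density regions.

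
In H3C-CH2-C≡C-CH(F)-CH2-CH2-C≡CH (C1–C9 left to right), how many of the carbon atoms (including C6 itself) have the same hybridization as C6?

5

C6 is sp3 (only σ bonds).
C1: sp3 ✓
C2: sp3 ✓
C3: sp
C4: sp
C5: sp3 ✓
C6: sp3 ✓
C7: sp3 ✓
C8: sp
C9: sp
5 carbons are sp3.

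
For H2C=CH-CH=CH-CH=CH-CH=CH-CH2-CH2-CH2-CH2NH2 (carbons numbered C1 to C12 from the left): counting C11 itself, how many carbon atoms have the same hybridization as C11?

4

C11 is sp3 (only σ bonds).
C1: sp2
C2: sp2
C3: sp2
C4: sp2
C5: sp2
C6: sp2
C7: sp2
C8: sp2
C9: sp3 ✓
C10: sp3 ✓
C11: sp3 ✓
C12: sp3 ✓
4 carbons are sp3.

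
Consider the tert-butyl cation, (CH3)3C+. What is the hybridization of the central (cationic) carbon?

sp^2

Three σ bonds and an empty p orbital; no lone pair → steric number 3 → sp2 and planar.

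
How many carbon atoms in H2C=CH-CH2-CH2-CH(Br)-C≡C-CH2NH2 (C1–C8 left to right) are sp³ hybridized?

4

C1: sp2
C2: sp2
C3: sp3 ✓
C4: sp3 ✓
C5: sp3 ✓
C6: sp
C7: sp
C8: sp3 ✓
C3, C4, C5, C8 → 4 sp3 carbons.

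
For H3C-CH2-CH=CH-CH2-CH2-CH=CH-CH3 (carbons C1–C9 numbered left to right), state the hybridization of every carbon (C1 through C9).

C1 sp3, C2 sp3, C3 sp2, C4 sp2, C5 sp3, C6 sp3, C7 sp2, C8 sp2, C9 sp3

C1 has 4 σ bonds: steric number 4 → sp3.
C2: 4 σ bonds; 4 regions of electron density → sp3.
C3 — 3 σ bonds, plus one π bond. Steric number 3, so sp2.
C4 carries 3 σ bonds, plus one π bond, giving a steric number of 3, so it is sp2.
C5 carries 4 σ bonds, giving a steric number of 4, so it is sp3.
C6 carries 4 σ bonds, giving a steric number of 4, so it is sp3.
C7: 3 σ bonds, plus one π bond; 3 regions of electron density → sp2.
C8 — 3 σ bonds, plus one π bond. Steric number 3, so sp2.
C9: 4 σ bonds; 4 regions of electron density → sp3.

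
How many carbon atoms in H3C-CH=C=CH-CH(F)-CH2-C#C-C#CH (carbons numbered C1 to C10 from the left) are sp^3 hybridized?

3

C1: sp3 ✓
C2: sp2
C3: sp
C4: sp2
C5: sp3 ✓
C6: sp3 ✓
C7: sp
C8: sp
C9: sp
C10: sp
C1, C5, C6 → 3 sp3 carbons.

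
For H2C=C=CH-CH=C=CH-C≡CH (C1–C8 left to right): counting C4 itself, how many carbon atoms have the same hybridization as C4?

4

C4 is sp2 (one π bond).
C1: sp2 ✓
C2: sp
C3: sp2 ✓
C4: sp2 ✓
C5: sp
C6: sp2 ✓
C7: sp
C8: sp
4 carbons are sp2.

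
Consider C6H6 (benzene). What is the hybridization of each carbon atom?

sp²

Every ring carbon has three σ bonds and contributes one p electron to the aromatic π system.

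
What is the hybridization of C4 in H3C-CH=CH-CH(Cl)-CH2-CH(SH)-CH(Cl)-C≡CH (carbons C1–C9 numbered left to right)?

sp3

C4 — 4 σ bonds. Steric number 4, so sp3.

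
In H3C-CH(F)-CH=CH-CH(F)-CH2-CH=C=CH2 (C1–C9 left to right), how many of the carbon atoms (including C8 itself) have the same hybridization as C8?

C8 is sp (two π bonds).
C1: sp3
C2: sp3
C3: sp2
C4: sp2
C5: sp3
C6: sp3
C7: sp2
C8: sp ✓
C9: sp2
1 carbon is sp.

1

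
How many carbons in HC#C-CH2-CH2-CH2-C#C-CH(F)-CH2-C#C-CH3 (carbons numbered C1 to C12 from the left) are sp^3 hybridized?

C1: sp
C2: sp
C3: sp3 ✓
C4: sp3 ✓
C5: sp3 ✓
C6: sp
C7: sp
C8: sp3 ✓
C9: sp3 ✓
C10: sp
C11: sp
C12: sp3 ✓
C3, C4, C5, C8, C9, C12 → 6 sp3 carbons.

6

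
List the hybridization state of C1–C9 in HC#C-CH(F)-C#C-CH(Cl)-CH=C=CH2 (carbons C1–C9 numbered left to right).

C1 sp, C2 sp, C3 sp3, C4 sp, C5 sp, C6 sp3, C7 sp2, C8 sp, C9 sp2

C1: 2 σ bonds, plus two π bonds; 2 regions of electron density → sp.
C2 carries 2 σ bonds, plus two π bonds, giving a steric number of 2, so it is sp.
C3 — 4 σ bonds. Steric number 4, so sp3.
C4 has 2 σ bonds, plus two π bonds: steric number 2 → sp.
C5: 2 σ bonds, plus two π bonds; 2 regions of electron density → sp.
C6 — 4 σ bonds. Steric number 4, so sp3.
C7: 3 σ bonds, plus one π bond; 3 regions of electron density → sp2.
C8 is sp: 2 σ bonds, plus two π bonds, 2 electron-density regions.
C9 (3 σ bonds, plus one π bond) has steric number 3: sp2.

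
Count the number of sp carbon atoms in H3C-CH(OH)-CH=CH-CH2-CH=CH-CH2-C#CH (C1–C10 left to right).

C1: sp3
C2: sp3
C3: sp2
C4: sp2
C5: sp3
C6: sp2
C7: sp2
C8: sp3
C9: sp ✓
C10: sp ✓
C9, C10 → 2 sp carbons.

2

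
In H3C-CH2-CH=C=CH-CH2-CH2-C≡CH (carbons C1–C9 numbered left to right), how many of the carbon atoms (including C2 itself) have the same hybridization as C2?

4

C2 is sp3 (only σ bonds).
C1: sp3 ✓
C2: sp3 ✓
C3: sp2
C4: sp
C5: sp2
C6: sp3 ✓
C7: sp3 ✓
C8: sp
C9: sp
4 carbons are sp3.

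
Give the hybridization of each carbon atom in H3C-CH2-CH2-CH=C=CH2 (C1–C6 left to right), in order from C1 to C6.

C1 sp3, C2 sp3, C3 sp3, C4 sp2, C5 sp, C6 sp2

C1 has 4 σ bonds: steric number 4 → sp3.
C2 — 4 σ bonds. Steric number 4, so sp3.
C3: 4 σ bonds; 4 regions of electron density → sp3.
C4 (3 σ bonds, plus one π bond) has steric number 3: sp2.
C5 is sp: 2 σ bonds, plus two π bonds, 2 electron-density regions.
C6 (3 σ bonds, plus one π bond) has steric number 3: sp2.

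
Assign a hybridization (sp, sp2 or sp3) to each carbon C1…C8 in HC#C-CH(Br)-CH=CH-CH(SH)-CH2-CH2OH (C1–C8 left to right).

C1 sp, C2 sp, C3 sp3, C4 sp2, C5 sp2, C6 sp3, C7 sp3, C8 sp3

C1 — 2 σ bonds, plus two π bonds. Steric number 2, so sp.
C2: 2 σ bonds, plus two π bonds; 2 regions of electron density → sp.
C3 — 4 σ bonds. Steric number 4, so sp3.
C4: 3 σ bonds, plus one π bond; 3 regions of electron density → sp2.
C5 carries 3 σ bonds, plus one π bond, giving a steric number of 3, so it is sp2.
C6 is sp3: 4 σ bonds, 4 electron-density regions.
C7 — 4 σ bonds. Steric number 4, so sp3.
C8 has 4 σ bonds: steric number 4 → sp3.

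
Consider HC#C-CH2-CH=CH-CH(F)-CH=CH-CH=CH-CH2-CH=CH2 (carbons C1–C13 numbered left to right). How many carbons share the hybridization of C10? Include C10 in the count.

C10 is sp2 (one π bond).
C1: sp
C2: sp
C3: sp3
C4: sp2 ✓
C5: sp2 ✓
C6: sp3
C7: sp2 ✓
C8: sp2 ✓
C9: sp2 ✓
C10: sp2 ✓
C11: sp3
C12: sp2 ✓
C13: sp2 ✓
8 carbons are sp2.

8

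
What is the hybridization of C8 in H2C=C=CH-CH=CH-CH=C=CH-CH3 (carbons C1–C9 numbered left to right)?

C8 — 3 σ bonds, plus one π bond. Steric number 3, so sp2.

sp^2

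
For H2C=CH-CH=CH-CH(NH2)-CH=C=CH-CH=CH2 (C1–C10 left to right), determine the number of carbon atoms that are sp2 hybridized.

8

C1: sp2 ✓
C2: sp2 ✓
C3: sp2 ✓
C4: sp2 ✓
C5: sp3
C6: sp2 ✓
C7: sp
C8: sp2 ✓
C9: sp2 ✓
C10: sp2 ✓
C1, C2, C3, C4, C6, C8, C9, C10 → 8 sp2 carbons.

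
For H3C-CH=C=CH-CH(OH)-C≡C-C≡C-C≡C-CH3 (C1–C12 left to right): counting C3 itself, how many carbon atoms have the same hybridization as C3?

7

C3 is sp (two π bonds).
C1: sp3
C2: sp2
C3: sp ✓
C4: sp2
C5: sp3
C6: sp ✓
C7: sp ✓
C8: sp ✓
C9: sp ✓
C10: sp ✓
C11: sp ✓
C12: sp3
7 carbons are sp.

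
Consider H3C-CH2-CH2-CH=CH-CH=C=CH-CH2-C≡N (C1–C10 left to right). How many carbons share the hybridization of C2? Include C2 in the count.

4

C2 is sp3 (only σ bonds).
C1: sp3 ✓
C2: sp3 ✓
C3: sp3 ✓
C4: sp2
C5: sp2
C6: sp2
C7: sp
C8: sp2
C9: sp3 ✓
C10: sp
4 carbons are sp3.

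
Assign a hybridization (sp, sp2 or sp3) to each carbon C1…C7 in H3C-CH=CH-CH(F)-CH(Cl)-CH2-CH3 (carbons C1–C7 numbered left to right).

C1: 4 σ bonds — 4 electron domains, sp3.
C2: 3 σ bonds, plus one π bond; 3 regions of electron density → sp2.
C3 — 3 σ bonds, plus one π bond. Steric number 3, so sp2.
C4 has 4 σ bonds: steric number 4 → sp3.
C5: 4 σ bonds; 4 regions of electron density → sp3.
C6 — 4 σ bonds. Steric number 4, so sp3.
C7 — 4 σ bonds. Steric number 4, so sp3.

C1 sp3, C2 sp2, C3 sp2, C4 sp3, C5 sp3, C6 sp3, C7 sp3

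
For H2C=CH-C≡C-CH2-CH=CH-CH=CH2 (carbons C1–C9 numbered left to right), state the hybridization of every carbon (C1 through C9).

C1 sp2, C2 sp2, C3 sp, C4 sp, C5 sp3, C6 sp2, C7 sp2, C8 sp2, C9 sp2

C1 is sp2: 3 σ bonds, plus one π bond, 3 electron-density regions.
C2 (3 σ bonds, plus one π bond) has steric number 3: sp2.
C3: 2 σ bonds, plus two π bonds — 2 electron domains, sp.
C4 carries 2 σ bonds, plus two π bonds, giving a steric number of 2, so it is sp.
C5: 4 σ bonds; 4 regions of electron density → sp3.
C6 (3 σ bonds, plus one π bond) has steric number 3: sp2.
C7 (3 σ bonds, plus one π bond) has steric number 3: sp2.
C8 has 3 σ bonds, plus one π bond: steric number 3 → sp2.
C9: 3 σ bonds, plus one π bond; 3 regions of electron density → sp2.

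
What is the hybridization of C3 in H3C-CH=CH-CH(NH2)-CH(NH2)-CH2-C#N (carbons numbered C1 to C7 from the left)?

sp²

C3 (3 σ bonds, plus one π bond) has steric number 3: sp2.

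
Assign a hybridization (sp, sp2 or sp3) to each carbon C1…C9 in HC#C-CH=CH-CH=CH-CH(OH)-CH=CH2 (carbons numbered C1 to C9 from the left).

C1 carries 2 σ bonds, plus two π bonds, giving a steric number of 2, so it is sp.
C2: 2 σ bonds, plus two π bonds; 2 regions of electron density → sp.
C3 — 3 σ bonds, plus one π bond. Steric number 3, so sp2.
C4: 3 σ bonds, plus one π bond — 3 electron domains, sp2.
C5 has 3 σ bonds, plus one π bond: steric number 3 → sp2.
C6 (3 σ bonds, plus one π bond) has steric number 3: sp2.
C7 — 4 σ bonds. Steric number 4, so sp3.
C8 has 3 σ bonds, plus one π bond: steric number 3 → sp2.
C9 has 3 σ bonds, plus one π bond: steric number 3 → sp2.

C1 sp, C2 sp, C3 sp2, C4 sp2, C5 sp2, C6 sp2, C7 sp3, C8 sp2, C9 sp2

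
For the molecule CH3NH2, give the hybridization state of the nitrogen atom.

sp^3

Three σ bonds + one lone pair = steric number 4 → sp3.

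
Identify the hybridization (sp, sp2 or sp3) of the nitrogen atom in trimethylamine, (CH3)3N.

sp³

The nitrogen atom is sp3: 3 σ bonds and 1 lone pair, 4 electron-density regions.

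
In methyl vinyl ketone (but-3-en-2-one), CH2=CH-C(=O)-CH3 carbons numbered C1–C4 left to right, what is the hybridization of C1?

sp2

C1: 3 σ bonds, plus one π bond — 3 electron domains, sp2.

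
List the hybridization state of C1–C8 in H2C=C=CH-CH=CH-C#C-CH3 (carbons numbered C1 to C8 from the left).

C1 sp2, C2 sp, C3 sp2, C4 sp2, C5 sp2, C6 sp, C7 sp, C8 sp3

C1 is sp2: 3 σ bonds, plus one π bond, 3 electron-density regions.
C2 has 2 σ bonds, plus two π bonds: steric number 2 → sp.
C3 is sp2: 3 σ bonds, plus one π bond, 3 electron-density regions.
C4 is sp2: 3 σ bonds, plus one π bond, 3 electron-density regions.
C5 — 3 σ bonds, plus one π bond. Steric number 3, so sp2.
C6 is sp: 2 σ bonds, plus two π bonds, 2 electron-density regions.
C7 (2 σ bonds, plus two π bonds) has steric number 2: sp.
C8 has 4 σ bonds: steric number 4 → sp3.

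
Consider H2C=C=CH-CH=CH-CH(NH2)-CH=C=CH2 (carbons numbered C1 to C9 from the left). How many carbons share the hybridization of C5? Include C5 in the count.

6

C5 is sp2 (one π bond).
C1: sp2 ✓
C2: sp
C3: sp2 ✓
C4: sp2 ✓
C5: sp2 ✓
C6: sp3
C7: sp2 ✓
C8: sp
C9: sp2 ✓
6 carbons are sp2.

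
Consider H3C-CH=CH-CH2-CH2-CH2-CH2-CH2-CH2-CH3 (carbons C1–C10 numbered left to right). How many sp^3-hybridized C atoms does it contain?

8

C1: sp3 ✓
C2: sp2
C3: sp2
C4: sp3 ✓
C5: sp3 ✓
C6: sp3 ✓
C7: sp3 ✓
C8: sp3 ✓
C9: sp3 ✓
C10: sp3 ✓
C1, C4, C5, C6, C7, C8, C9, C10 → 8 sp3 carbons.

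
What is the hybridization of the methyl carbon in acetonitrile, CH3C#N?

sp3

The methyl carbon: 4 σ bonds — 4 electron domains, sp3.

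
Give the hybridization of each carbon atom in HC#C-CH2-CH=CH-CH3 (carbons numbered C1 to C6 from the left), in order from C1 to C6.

C1 sp, C2 sp, C3 sp3, C4 sp2, C5 sp2, C6 sp3

C1 has 2 σ bonds, plus two π bonds: steric number 2 → sp.
C2: 2 σ bonds, plus two π bonds; 2 regions of electron density → sp.
C3: 4 σ bonds; 4 regions of electron density → sp3.
C4 is sp2: 3 σ bonds, plus one π bond, 3 electron-density regions.
C5 carries 3 σ bonds, plus one π bond, giving a steric number of 3, so it is sp2.
C6 has 4 σ bonds: steric number 4 → sp3.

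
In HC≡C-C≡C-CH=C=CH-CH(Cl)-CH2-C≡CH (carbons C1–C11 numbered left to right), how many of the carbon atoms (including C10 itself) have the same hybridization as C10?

7

C10 is sp (two π bonds).
C1: sp ✓
C2: sp ✓
C3: sp ✓
C4: sp ✓
C5: sp2
C6: sp ✓
C7: sp2
C8: sp3
C9: sp3
C10: sp ✓
C11: sp ✓
7 carbons are sp.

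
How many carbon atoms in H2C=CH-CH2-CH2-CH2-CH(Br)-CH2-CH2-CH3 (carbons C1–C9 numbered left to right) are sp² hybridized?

2

C1: sp2 ✓
C2: sp2 ✓
C3: sp3
C4: sp3
C5: sp3
C6: sp3
C7: sp3
C8: sp3
C9: sp3
C1, C2 → 2 sp2 carbons.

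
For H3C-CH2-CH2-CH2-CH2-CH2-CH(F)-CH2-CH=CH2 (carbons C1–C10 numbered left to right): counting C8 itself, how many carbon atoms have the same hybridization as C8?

C8 is sp3 (only σ bonds).
C1: sp3 ✓
C2: sp3 ✓
C3: sp3 ✓
C4: sp3 ✓
C5: sp3 ✓
C6: sp3 ✓
C7: sp3 ✓
C8: sp3 ✓
C9: sp2
C10: sp2
8 carbons are sp3.

8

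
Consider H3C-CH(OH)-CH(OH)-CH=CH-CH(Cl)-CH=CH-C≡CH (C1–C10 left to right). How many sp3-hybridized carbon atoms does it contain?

C1: sp3 ✓
C2: sp3 ✓
C3: sp3 ✓
C4: sp2
C5: sp2
C6: sp3 ✓
C7: sp2
C8: sp2
C9: sp
C10: sp
C1, C2, C3, C6 → 4 sp3 carbons.

4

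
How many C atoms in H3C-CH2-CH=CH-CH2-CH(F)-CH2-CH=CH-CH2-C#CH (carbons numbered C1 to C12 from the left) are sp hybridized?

2

C1: sp3
C2: sp3
C3: sp2
C4: sp2
C5: sp3
C6: sp3
C7: sp3
C8: sp2
C9: sp2
C10: sp3
C11: sp ✓
C12: sp ✓
C11, C12 → 2 sp carbons.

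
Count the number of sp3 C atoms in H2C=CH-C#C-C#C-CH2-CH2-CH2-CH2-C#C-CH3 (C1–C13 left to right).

5

C1: sp2
C2: sp2
C3: sp
C4: sp
C5: sp
C6: sp
C7: sp3 ✓
C8: sp3 ✓
C9: sp3 ✓
C10: sp3 ✓
C11: sp
C12: sp
C13: sp3 ✓
C7, C8, C9, C10, C13 → 5 sp3 carbons.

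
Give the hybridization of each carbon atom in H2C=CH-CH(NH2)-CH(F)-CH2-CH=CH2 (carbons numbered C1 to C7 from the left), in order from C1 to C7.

C1: 3 σ bonds, plus one π bond; 3 regions of electron density → sp2.
C2: 3 σ bonds, plus one π bond; 3 regions of electron density → sp2.
C3: 4 σ bonds; 4 regions of electron density → sp3.
C4 (4 σ bonds) has steric number 4: sp3.
C5 has 4 σ bonds: steric number 4 → sp3.
C6: 3 σ bonds, plus one π bond — 3 electron domains, sp2.
C7: 3 σ bonds, plus one π bond — 3 electron domains, sp2.

C1 sp2, C2 sp2, C3 sp3, C4 sp3, C5 sp3, C6 sp2, C7 sp2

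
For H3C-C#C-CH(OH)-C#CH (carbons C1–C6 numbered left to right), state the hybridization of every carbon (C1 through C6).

C1 has 4 σ bonds: steric number 4 → sp3.
C2 (2 σ bonds, plus two π bonds) has steric number 2: sp.
C3: 2 σ bonds, plus two π bonds; 2 regions of electron density → sp.
C4: 4 σ bonds; 4 regions of electron density → sp3.
C5: 2 σ bonds, plus two π bonds — 2 electron domains, sp.
C6 — 2 σ bonds, plus two π bonds. Steric number 2, so sp.

C1 sp3, C2 sp, C3 sp, C4 sp3, C5 sp, C6 sp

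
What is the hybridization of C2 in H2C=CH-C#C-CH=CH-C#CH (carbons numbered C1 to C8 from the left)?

C2 — 3 σ bonds, plus one π bond. Steric number 3, so sp2.

sp²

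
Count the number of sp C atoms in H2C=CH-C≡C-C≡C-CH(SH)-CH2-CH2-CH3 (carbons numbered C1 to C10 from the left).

C1: sp2
C2: sp2
C3: sp ✓
C4: sp ✓
C5: sp ✓
C6: sp ✓
C7: sp3
C8: sp3
C9: sp3
C10: sp3
C3, C4, C5, C6 → 4 sp carbons.

4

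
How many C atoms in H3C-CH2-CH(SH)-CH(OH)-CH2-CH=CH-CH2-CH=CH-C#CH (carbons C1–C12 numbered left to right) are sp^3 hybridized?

C1: sp3 ✓
C2: sp3 ✓
C3: sp3 ✓
C4: sp3 ✓
C5: sp3 ✓
C6: sp2
C7: sp2
C8: sp3 ✓
C9: sp2
C10: sp2
C11: sp
C12: sp
C1, C2, C3, C4, C5, C8 → 6 sp3 carbons.

6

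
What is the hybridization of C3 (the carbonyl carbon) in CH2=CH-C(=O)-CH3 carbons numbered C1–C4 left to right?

C3 (the carbonyl carbon): 3 σ bonds, plus one π bond; 3 regions of electron density → sp2.

sp²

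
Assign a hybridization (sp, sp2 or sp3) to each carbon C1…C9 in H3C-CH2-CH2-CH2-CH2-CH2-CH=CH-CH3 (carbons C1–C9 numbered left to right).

C1 carries 4 σ bonds, giving a steric number of 4, so it is sp3.
C2 carries 4 σ bonds, giving a steric number of 4, so it is sp3.
C3 is sp3: 4 σ bonds, 4 electron-density regions.
C4 carries 4 σ bonds, giving a steric number of 4, so it is sp3.
C5 has 4 σ bonds: steric number 4 → sp3.
C6 is sp3: 4 σ bonds, 4 electron-density regions.
C7 (3 σ bonds, plus one π bond) has steric number 3: sp2.
C8 — 3 σ bonds, plus one π bond. Steric number 3, so sp2.
C9: 4 σ bonds; 4 regions of electron density → sp3.

C1 sp3, C2 sp3, C3 sp3, C4 sp3, C5 sp3, C6 sp3, C7 sp2, C8 sp2, C9 sp3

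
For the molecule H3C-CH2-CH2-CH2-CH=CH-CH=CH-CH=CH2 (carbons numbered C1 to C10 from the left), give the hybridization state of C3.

sp³

C3 — 4 σ bonds. Steric number 4, so sp3.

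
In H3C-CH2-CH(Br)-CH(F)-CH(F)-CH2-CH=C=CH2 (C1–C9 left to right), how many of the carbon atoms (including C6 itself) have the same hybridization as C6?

C6 is sp3 (only σ bonds).
C1: sp3 ✓
C2: sp3 ✓
C3: sp3 ✓
C4: sp3 ✓
C5: sp3 ✓
C6: sp3 ✓
C7: sp2
C8: sp
C9: sp2
6 carbons are sp3.

6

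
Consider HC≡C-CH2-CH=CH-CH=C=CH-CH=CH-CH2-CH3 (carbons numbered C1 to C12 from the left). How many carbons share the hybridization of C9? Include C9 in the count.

C9 is sp2 (one π bond).
C1: sp
C2: sp
C3: sp3
C4: sp2 ✓
C5: sp2 ✓
C6: sp2 ✓
C7: sp
C8: sp2 ✓
C9: sp2 ✓
C10: sp2 ✓
C11: sp3
C12: sp3
6 carbons are sp2.

6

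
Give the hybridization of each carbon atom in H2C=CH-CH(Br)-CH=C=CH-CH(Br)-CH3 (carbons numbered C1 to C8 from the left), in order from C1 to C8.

C1 sp2, C2 sp2, C3 sp3, C4 sp2, C5 sp, C6 sp2, C7 sp3, C8 sp3

C1 (3 σ bonds, plus one π bond) has steric number 3: sp2.
C2: 3 σ bonds, plus one π bond — 3 electron domains, sp2.
C3 is sp3: 4 σ bonds, 4 electron-density regions.
C4 has 3 σ bonds, plus one π bond: steric number 3 → sp2.
C5 — 2 σ bonds, plus two π bonds. Steric number 2, so sp.
C6 carries 3 σ bonds, plus one π bond, giving a steric number of 3, so it is sp2.
C7 is sp3: 4 σ bonds, 4 electron-density regions.
C8 — 4 σ bonds. Steric number 4, so sp3.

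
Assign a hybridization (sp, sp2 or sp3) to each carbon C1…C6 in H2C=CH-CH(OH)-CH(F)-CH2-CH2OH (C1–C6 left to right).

C1: 3 σ bonds, plus one π bond — 3 electron domains, sp2.
C2 has 3 σ bonds, plus one π bond: steric number 3 → sp2.
C3: 4 σ bonds; 4 regions of electron density → sp3.
C4 is sp3: 4 σ bonds, 4 electron-density regions.
C5 has 4 σ bonds: steric number 4 → sp3.
C6 is sp3: 4 σ bonds, 4 electron-density regions.

C1 sp2, C2 sp2, C3 sp3, C4 sp3, C5 sp3, C6 sp3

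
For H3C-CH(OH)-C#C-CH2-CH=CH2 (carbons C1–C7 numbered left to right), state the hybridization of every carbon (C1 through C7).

C1 is sp3: 4 σ bonds, 4 electron-density regions.
C2 has 4 σ bonds: steric number 4 → sp3.
C3 has 2 σ bonds, plus two π bonds: steric number 2 → sp.
C4 — 2 σ bonds, plus two π bonds. Steric number 2, so sp.
C5 is sp3: 4 σ bonds, 4 electron-density regions.
C6 has 3 σ bonds, plus one π bond: steric number 3 → sp2.
C7 is sp2: 3 σ bonds, plus one π bond, 3 electron-density regions.

C1 sp3, C2 sp3, C3 sp, C4 sp, C5 sp3, C6 sp2, C7 sp2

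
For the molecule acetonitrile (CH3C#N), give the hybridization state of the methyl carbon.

sp^3

The methyl carbon: 4 σ bonds; 4 regions of electron density → sp3.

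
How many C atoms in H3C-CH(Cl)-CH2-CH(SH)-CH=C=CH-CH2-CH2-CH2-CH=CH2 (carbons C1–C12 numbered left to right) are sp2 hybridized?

C1: sp3
C2: sp3
C3: sp3
C4: sp3
C5: sp2 ✓
C6: sp
C7: sp2 ✓
C8: sp3
C9: sp3
C10: sp3
C11: sp2 ✓
C12: sp2 ✓
C5, C7, C11, C12 → 4 sp2 carbons.

4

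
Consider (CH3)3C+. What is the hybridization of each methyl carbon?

Each methyl carbon has 4 σ bonds: steric number 4 → sp3.

sp^3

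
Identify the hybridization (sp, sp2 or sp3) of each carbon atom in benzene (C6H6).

Every ring carbon has three σ bonds and contributes one p electron to the aromatic π system.

sp²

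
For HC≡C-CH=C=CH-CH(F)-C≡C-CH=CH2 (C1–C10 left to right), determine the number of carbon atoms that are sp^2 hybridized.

4

C1: sp
C2: sp
C3: sp2 ✓
C4: sp
C5: sp2 ✓
C6: sp3
C7: sp
C8: sp
C9: sp2 ✓
C10: sp2 ✓
C3, C5, C9, C10 → 4 sp2 carbons.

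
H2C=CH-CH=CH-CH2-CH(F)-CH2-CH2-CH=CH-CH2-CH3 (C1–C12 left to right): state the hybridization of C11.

sp³

C11: 4 σ bonds; 4 regions of electron density → sp3.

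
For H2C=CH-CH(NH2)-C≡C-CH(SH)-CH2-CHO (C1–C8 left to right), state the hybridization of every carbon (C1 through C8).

C1 sp2, C2 sp2, C3 sp3, C4 sp, C5 sp, C6 sp3, C7 sp3, C8 sp2

C1 — 3 σ bonds, plus one π bond. Steric number 3, so sp2.
C2 carries 3 σ bonds, plus one π bond, giving a steric number of 3, so it is sp2.
C3 — 4 σ bonds. Steric number 4, so sp3.
C4: 2 σ bonds, plus two π bonds; 2 regions of electron density → sp.
C5 carries 2 σ bonds, plus two π bonds, giving a steric number of 2, so it is sp.
C6 has 4 σ bonds: steric number 4 → sp3.
C7 carries 4 σ bonds, giving a steric number of 4, so it is sp3.
C8 — 3 σ bonds, plus one π bond. Steric number 3, so sp2.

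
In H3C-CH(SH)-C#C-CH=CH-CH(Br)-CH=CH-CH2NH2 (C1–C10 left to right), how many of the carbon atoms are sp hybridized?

2

C1: sp3
C2: sp3
C3: sp ✓
C4: sp ✓
C5: sp2
C6: sp2
C7: sp3
C8: sp2
C9: sp2
C10: sp3
C3, C4 → 2 sp carbons.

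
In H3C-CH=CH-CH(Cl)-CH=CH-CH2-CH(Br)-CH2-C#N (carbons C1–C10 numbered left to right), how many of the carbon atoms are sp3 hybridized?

C1: sp3 ✓
C2: sp2
C3: sp2
C4: sp3 ✓
C5: sp2
C6: sp2
C7: sp3 ✓
C8: sp3 ✓
C9: sp3 ✓
C10: sp
C1, C4, C7, C8, C9 → 5 sp3 carbons.

5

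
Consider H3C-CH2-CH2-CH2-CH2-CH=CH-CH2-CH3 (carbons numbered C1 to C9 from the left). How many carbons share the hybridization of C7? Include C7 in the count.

2

C7 is sp2 (one π bond).
C1: sp3
C2: sp3
C3: sp3
C4: sp3
C5: sp3
C6: sp2 ✓
C7: sp2 ✓
C8: sp3
C9: sp3
2 carbons are sp2.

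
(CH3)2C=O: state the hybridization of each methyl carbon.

sp³

Each methyl carbon (4 σ bonds) has steric number 4: sp3.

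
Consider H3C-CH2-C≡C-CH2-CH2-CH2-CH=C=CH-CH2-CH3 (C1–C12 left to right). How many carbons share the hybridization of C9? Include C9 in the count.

3

C9 is sp (two π bonds).
C1: sp3
C2: sp3
C3: sp ✓
C4: sp ✓
C5: sp3
C6: sp3
C7: sp3
C8: sp2
C9: sp ✓
C10: sp2
C11: sp3
C12: sp3
3 carbons are sp.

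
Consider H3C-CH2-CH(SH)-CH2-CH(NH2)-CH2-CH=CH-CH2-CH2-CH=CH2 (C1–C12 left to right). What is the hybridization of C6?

sp^3

C6 carries 4 σ bonds, giving a steric number of 4, so it is sp3.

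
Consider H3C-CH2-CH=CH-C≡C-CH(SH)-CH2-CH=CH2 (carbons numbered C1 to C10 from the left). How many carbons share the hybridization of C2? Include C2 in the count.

4

C2 is sp3 (only σ bonds).
C1: sp3 ✓
C2: sp3 ✓
C3: sp2
C4: sp2
C5: sp
C6: sp
C7: sp3 ✓
C8: sp3 ✓
C9: sp2
C10: sp2
4 carbons are sp3.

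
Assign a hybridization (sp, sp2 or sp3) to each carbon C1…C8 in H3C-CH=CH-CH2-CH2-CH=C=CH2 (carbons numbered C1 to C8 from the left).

C1 sp3, C2 sp2, C3 sp2, C4 sp3, C5 sp3, C6 sp2, C7 sp, C8 sp2

C1 carries 4 σ bonds, giving a steric number of 4, so it is sp3.
C2 carries 3 σ bonds, plus one π bond, giving a steric number of 3, so it is sp2.
C3: 3 σ bonds, plus one π bond — 3 electron domains, sp2.
C4: 4 σ bonds; 4 regions of electron density → sp3.
C5: 4 σ bonds; 4 regions of electron density → sp3.
C6 carries 3 σ bonds, plus one π bond, giving a steric number of 3, so it is sp2.
C7 has 2 σ bonds, plus two π bonds: steric number 2 → sp.
C8 has 3 σ bonds, plus one π bond: steric number 3 → sp2.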